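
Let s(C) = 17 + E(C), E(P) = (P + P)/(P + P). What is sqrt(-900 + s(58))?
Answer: 21*I*sqrt(2) ≈ 29.698*I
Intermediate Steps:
E(P) = 1 (E(P) = (2*P)/((2*P)) = (2*P)*(1/(2*P)) = 1)
s(C) = 18 (s(C) = 17 + 1 = 18)
sqrt(-900 + s(58)) = sqrt(-900 + 18) = sqrt(-882) = 21*I*sqrt(2)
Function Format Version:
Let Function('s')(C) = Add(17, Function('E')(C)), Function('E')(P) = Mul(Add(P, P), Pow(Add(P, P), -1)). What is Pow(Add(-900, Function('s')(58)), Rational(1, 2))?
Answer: Mul(21, I, Pow(2, Rational(1, 2))) ≈ Mul(29.698, I)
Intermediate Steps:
Function('E')(P) = 1 (Function('E')(P) = Mul(Mul(2, P), Pow(Mul(2, P), -1)) = Mul(Mul(2, P), Mul(Rational(1, 2), Pow(P, -1))) = 1)
Function('s')(C) = 18 (Function('s')(C) = Add(17, 1) = 18)
Pow(Add(-900, Function('s')(58)), Rational(1, 2)) = Pow(Add(-900, 18), Rational(1, 2)) = Pow(-882, Rational(1, 2)) = Mul(21, I, Pow(2, Rational(1, 2)))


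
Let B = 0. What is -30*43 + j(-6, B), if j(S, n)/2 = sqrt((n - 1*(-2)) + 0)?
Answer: -1290 + 2*sqrt(2) ≈ -1287.2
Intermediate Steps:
j(S, n) = 2*sqrt(2 + n) (j(S, n) = 2*sqrt((n - 1*(-2)) + 0) = 2*sqrt((n + 2) + 0) = 2*sqrt((2 + n) + 0) = 2*sqrt(2 + n))
-30*43 + j(-6, B) = -30*43 + 2*sqrt(2 + 0) = -1290 + 2*sqrt(2)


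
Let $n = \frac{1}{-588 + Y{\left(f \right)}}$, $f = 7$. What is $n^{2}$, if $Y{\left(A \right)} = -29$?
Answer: $\frac{1}{380689} \approx 2.6268 \cdot 10^{-6}$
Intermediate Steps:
$n = - \frac{1}{617}$ ($n = \frac{1}{-588 - 29} = \frac{1}{-617} = - \frac{1}{617} \approx -0.0016207$)
$n^{2} = \left(- \frac{1}{617}\right)^{2} = \frac{1}{380689}$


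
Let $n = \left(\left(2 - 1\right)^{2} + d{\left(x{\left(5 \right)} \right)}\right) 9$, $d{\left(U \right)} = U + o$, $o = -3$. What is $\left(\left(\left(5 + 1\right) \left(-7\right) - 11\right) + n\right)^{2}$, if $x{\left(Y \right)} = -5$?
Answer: $13456$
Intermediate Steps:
$d{\left(U \right)} = -3 + U$ ($d{\left(U \right)} = U - 3 = -3 + U$)
$n = -63$ ($n = \left(\left(2 - 1\right)^{2} - 8\right) 9 = \left(1^{2} - 8\right) 9 = \left(1 - 8\right) 9 = \left(-7\right) 9 = -63$)
$\left(\left(\left(5 + 1\right) \left(-7\right) - 11\right) + n\right)^{2} = \left(\left(\left(5 + 1\right) \left(-7\right) - 11\right) - 63\right)^{2} = \left(\left(6 \left(-7\right) - 11\right) - 63\right)^{2} = \left(\left(-42 - 11\right) - 63\right)^{2} = \left(-53 - 63\right)^{2} = \left(-116\right)^{2} = 13456$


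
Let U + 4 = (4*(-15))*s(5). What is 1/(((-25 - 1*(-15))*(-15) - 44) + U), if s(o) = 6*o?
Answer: -1/1698 ≈ -0.00058893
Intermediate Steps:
U = -1804 (U = -4 + (4*(-15))*(6*5) = -4 - 60*30 = -4 - 1800 = -1804)
1/(((-25 - 1*(-15))*(-15) - 44) + U) = 1/(((-25 - 1*(-15))*(-15) - 44) - 1804) = 1/(((-25 + 15)*(-15) - 44) - 1804) = 1/((-10*(-15) - 44) - 1804) = 1/((150 - 44) - 1804) = 1/(106 - 1804) = 1/(-1698) = -1/1698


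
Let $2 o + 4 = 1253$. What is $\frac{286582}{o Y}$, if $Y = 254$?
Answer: $\frac{286582}{158623} \approx 1.8067$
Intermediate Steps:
$o = \frac{1249}{2}$ ($o = -2 + \frac{1}{2} \cdot 1253 = -2 + \frac{1253}{2} = \frac{1249}{2} \approx 624.5$)
$\frac{286582}{o Y} = \frac{286582}{\frac{1249}{2} \cdot 254} = \frac{286582}{158623}$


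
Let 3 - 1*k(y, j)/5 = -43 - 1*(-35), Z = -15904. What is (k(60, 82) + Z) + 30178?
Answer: 14329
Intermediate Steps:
k(y, j) = 55 (k(y, j) = 15 - 5*(-43 - 1*(-35)) = 15 - 5*(-43 + 35) = 15 - 5*(-8) = 15 + 40 = 55)
(k(60, 82) + Z) + 30178 = (55 - 15904) + 30178 = -15849 + 30178 = 14329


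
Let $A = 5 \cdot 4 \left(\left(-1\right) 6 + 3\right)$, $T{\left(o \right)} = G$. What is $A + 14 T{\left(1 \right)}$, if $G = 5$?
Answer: $10$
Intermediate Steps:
$T{\left(o \right)} = 5$
$A = -60$ ($A = 20 \left(-6 + 3\right) = 20 \left(-3\right) = -60$)
$A + 14 T{\left(1 \right)} = -60 + 14 \cdot 5 = -60 + 70 = 10$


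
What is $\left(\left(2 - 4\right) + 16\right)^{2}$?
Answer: $196$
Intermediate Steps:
$\left(\left(2 - 4\right) + 16\right)^{2} = \left(-2 + 16\right)^{2} = 14^{2} = 196$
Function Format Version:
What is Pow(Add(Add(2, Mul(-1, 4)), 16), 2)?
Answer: 196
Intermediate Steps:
Pow(Add(Add(2, Mul(-1, 4)), 16), 2) = Pow(Add(Add(2, -4), 16), 2) = Pow(Add(-2, 16), 2) = Pow(14, 2) = 196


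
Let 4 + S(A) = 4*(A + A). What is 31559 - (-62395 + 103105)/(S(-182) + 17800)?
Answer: 51563335/1634 ≈ 31557.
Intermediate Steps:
S(A) = -4 + 8*A (S(A) = -4 + 4*(A + A) = -4 + 4*(2*A) = -4 + 8*A)
31559 - (-62395 + 103105)/(S(-182) + 17800) = 31559 - (-62395 + 103105)/((-4 + 8*(-182)) + 17800) = 31559 - 40710/((-4 - 1456) + 17800) = 31559 - 40710/(-1460 + 17800) = 31559 - 40710/16340 = 31559 - 1*4071/1634 = 31559 - 4071/1634 = 51563335/1634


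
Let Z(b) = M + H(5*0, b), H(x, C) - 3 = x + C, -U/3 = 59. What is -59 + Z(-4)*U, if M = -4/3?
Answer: 354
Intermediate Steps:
U = -177 (U = -3*59 = -177)
H(x, C) = 3 + C + x (H(x, C) = 3 + (x + C) = 3 + (C + x) = 3 + C + x)
M = -4/3 (M = -4*1/3 = -4/3 ≈ -1.3333)
Z(b) = 5/3 + b (Z(b) = -4/3 + (3 + b + 5*0) = -4/3 + (3 + b + 0) = -4/3 + (3 + b) = 5/3 + b)
-59 + Z(-4)*U = -59 + (5/3 - 4)*(-177) = -59 - 7/3*(-177) = -59 + 413 = 354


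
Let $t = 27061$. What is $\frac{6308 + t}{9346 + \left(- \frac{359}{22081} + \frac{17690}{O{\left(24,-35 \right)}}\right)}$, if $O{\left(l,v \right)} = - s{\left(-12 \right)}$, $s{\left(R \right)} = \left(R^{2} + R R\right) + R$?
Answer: $\frac{14525897526}{4040509943} \approx 3.5951$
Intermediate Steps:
$s{\left(R \right)} = R + 2 R^{2}$ ($s{\left(R \right)} = \left(R^{2} + R^{2}\right) + R = 2 R^{2} + R = R + 2 R^{2}$)
$O{\left(l,v \right)} = -276$ ($O{\left(l,v \right)} = - \left(-12\right) \left(1 + 2 \left(-12\right)\right) = - \left(-12\right) \left(1 - 24\right) = - \left(-12\right) \left(-23\right) = \left(-1\right) 276 = -276$)
$\frac{6308 + t}{9346 + \left(- \frac{359}{22081} + \frac{17690}{O{\left(24,-35 \right)}}\right)} = \frac{6308 + 27061}{9346 + \left(- \frac{359}{22081} + \frac{17690}{-276}\right)} = \frac{33369}{9346 + \left(\left(-359\right) \frac{1}{22081} + 17690 \left(- \frac{1}{276}\right)\right)} = \frac{33369}{9346 - \frac{195355987}{3047178}} = \frac{33369}{\frac{28283569601}{3047178}} = 33369 \cdot \frac{3047178}{28283569601} = \frac{14525897526}{4040509943}$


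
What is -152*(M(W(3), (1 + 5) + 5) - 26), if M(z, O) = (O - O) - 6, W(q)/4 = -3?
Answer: 4864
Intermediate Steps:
W(q) = -12 (W(q) = 4*(-3) = -12)
M(z, O) = -6 (M(z, O) = 0 - 6 = -6)
-152*(M(W(3), (1 + 5) + 5) - 26) = -152*(-6 - 26) = -152*(-32) = 4864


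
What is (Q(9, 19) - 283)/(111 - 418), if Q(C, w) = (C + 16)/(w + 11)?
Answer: 1693/1842 ≈ 0.91911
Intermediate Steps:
Q(C, w) = (16 + C)/(11 + w)
(Q(9, 19) - 283)/(111 - 418) = ((16 + 9)/(11 + 19) - 283)/(111 - 418) = (25/30 - 283)/(-307) = ((1/30)*25 - 283)*(-1/307) = (⅚ - 283)*(-1/307) = -1693/6*(-1/307) = 1693/1842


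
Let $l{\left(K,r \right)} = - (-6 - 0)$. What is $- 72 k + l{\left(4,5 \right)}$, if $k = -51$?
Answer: $3678$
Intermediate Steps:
$l{\left(K,r \right)} = 6$ ($l{\left(K,r \right)} = - (-6 + 0) = \left(-1\right) \left(-6\right) = 6$)
$- 72 k + l{\left(4,5 \right)} = \left(-72\right) \left(-51\right) + 6 = 3672 + 6 = 3678$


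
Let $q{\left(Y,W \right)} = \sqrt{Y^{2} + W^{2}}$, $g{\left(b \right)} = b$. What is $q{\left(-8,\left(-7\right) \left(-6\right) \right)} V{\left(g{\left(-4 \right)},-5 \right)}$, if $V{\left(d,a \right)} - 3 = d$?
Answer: $- 2 \sqrt{457} \approx -42.755$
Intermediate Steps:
$q{\left(Y,W \right)} = \sqrt{W^{2} + Y^{2}}$
$V{\left(d,a \right)} = 3 + d$
$q{\left(-8,\left(-7\right) \left(-6\right) \right)} V{\left(g{\left(-4 \right)},-5 \right)} = \sqrt{\left(\left(-7\right) \left(-6\right)\right)^{2} + \left(-8\right)^{2}} \left(3 - 4\right) = \sqrt{42^{2} + 64} \left(-1\right) = \sqrt{1764 + 64} \left(-1\right) = \sqrt{1828} \left(-1\right) = 2 \sqrt{457} \left(-1\right) = - 2 \sqrt{457}$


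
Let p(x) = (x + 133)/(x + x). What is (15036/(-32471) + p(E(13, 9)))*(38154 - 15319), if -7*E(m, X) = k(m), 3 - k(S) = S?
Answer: 138172260397/129884 ≈ 1.0638e+6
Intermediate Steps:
k(S) = 3 - S
E(m, X) = -3/7 + m/7 (E(m, X) = -(3 - m)/7 = -3/7 + m/7)
p(x) = (133 + x)/(2*x) (p(x) = (133 + x)/((2*x)) = (133 + x)*(1/(2*x)) = (133 + x)/(2*x))
(15036/(-32471) + p(E(13, 9)))*(38154 - 15319) = (15036/(-32471) + (133 + (-3/7 + (⅐)*13))/(2*(-3/7 + (⅐)*13)))*(38154 - 15319) = (15036*(-1/32471) + (133 + (-3/7 + 13/7))/(2*(-3/7 + 13/7)))*22835 = (-15036/32471 + (133 + 10/7)/(2*(10/7)))*22835 = (-15036/32471 + (½)*(7/10)*(941/7))*22835 = (-15036/32471 + 941/20)*22835 = (30254491/649420)*22835 = 138172260397/129884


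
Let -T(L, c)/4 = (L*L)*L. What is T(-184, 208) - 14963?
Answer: 24903053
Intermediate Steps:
T(L, c) = -4*L³ (T(L, c) = -4*L*L*L = -4*L²*L = -4*L³)
T(-184, 208) - 14963 = -4*(-184)³ - 14963 = -4*(-6229504) - 14963 = 24918016 - 14963 = 24903053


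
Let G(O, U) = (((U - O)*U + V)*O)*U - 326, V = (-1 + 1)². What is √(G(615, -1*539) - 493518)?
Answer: I*√206186152754 ≈ 4.5408e+5*I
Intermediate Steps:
V = 0 (V = 0² = 0)
G(O, U) = -326 + O*U²*(U - O) (G(O, U) = (((U - O)*U + 0)*O)*U - 326 = ((U*(U - O) + 0)*O)*U - 326 = ((U*(U - O))*O)*U - 326 = (O*U*(U - O))*U - 326 = O*U²*(U - O) - 326 = -326 + O*U²*(U - O))
√(G(615, -1*539) - 493518) = √((-326 + 615*(-1*539)³ - 1*615²*(-1*539)²) - 493518) = √((-326 + 615*(-539)³ - 1*378225*(-539)²) - 493518) = √((-326 + 615*(-156590819) - 1*378225*290521) - 493518) = √((-326 - 96303353685 - 109882305225) - 493518) = √(-206185659236 - 493518) = √(-206186152754) = I*√206186152754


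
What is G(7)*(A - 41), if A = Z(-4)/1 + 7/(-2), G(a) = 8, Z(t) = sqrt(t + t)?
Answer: -356 + 16*I*sqrt(2) ≈ -356.0 + 22.627*I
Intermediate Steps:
Z(t) = sqrt(2)*sqrt(t) (Z(t) = sqrt(2*t) = sqrt(2)*sqrt(t))
A = -7/2 + 2*I*sqrt(2) (A = (sqrt(2)*sqrt(-4))/1 + 7/(-2) = (sqrt(2)*(2*I))*1 + 7*(-1/2) = (2*I*sqrt(2))*1 - 7/2 = 2*I*sqrt(2) - 7/2 = -7/2 + 2*I*sqrt(2) ≈ -3.5 + 2.8284*I)
G(7)*(A - 41) = 8*((-7/2 + 2*I*sqrt(2)) - 41) = 8*(-89/2 + 2*I*sqrt(2)) = -356 + 16*I*sqrt(2)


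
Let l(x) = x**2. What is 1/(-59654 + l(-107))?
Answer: -1/48205 ≈ -2.0745e-5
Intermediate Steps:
1/(-59654 + l(-107)) = 1/(-59654 + (-107)**2) = 1/(-59654 + 11449) = 1/(-48205) = -1/48205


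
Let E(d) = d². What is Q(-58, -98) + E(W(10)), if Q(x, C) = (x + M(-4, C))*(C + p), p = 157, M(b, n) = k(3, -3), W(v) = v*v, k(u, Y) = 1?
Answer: 6637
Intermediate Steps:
W(v) = v²
M(b, n) = 1
Q(x, C) = (1 + x)*(157 + C) (Q(x, C) = (x + 1)*(C + 157) = (1 + x)*(157 + C))
Q(-58, -98) + E(W(10)) = (157 - 98 + 157*(-58) - 98*(-58)) + (10²)² = (157 - 98 - 9106 + 5684) + 100² = -3363 + 10000 = 6637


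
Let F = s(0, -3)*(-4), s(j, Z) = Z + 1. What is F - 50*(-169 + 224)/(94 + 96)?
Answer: -123/19 ≈ -6.4737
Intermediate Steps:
s(j, Z) = 1 + Z
F = 8 (F = (1 - 3)*(-4) = -2*(-4) = 8)
F - 50*(-169 + 224)/(94 + 96) = 8 - 50*(-169 + 224)/(94 + 96) = 8 - 2750/190 = 8 - 50*11/38 = 8 - 275/19 = -123/19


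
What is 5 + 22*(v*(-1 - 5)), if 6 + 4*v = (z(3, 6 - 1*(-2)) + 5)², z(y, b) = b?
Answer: -5374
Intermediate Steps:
v = 163/4 (v = -3/2 + ((6 - 1*(-2)) + 5)²/4 = -3/2 + ((6 + 2) + 5)²/4 = -3/2 + (8 + 5)²/4 = -3/2 + (¼)*13² = -3/2 + (¼)*169 = -3/2 + 169/4 = 163/4 ≈ 40.750)
5 + 22*(v*(-1 - 5)) = 5 + 22*(163*(-1 - 5)/4) = 5 + 22*((163/4)*(-6)) = 5 + 22*(-489/2) = 5 - 5379 = -5374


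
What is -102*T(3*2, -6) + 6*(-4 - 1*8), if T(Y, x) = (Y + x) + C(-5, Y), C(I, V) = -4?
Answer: 336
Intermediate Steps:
T(Y, x) = -4 + Y + x (T(Y, x) = (Y + x) - 4 = -4 + Y + x)
-102*T(3*2, -6) + 6*(-4 - 1*8) = -102*(-4 + 3*2 - 6) + 6*(-4 - 1*8) = -102*(-4 + 6 - 6) + 6*(-4 - 8) = -102*(-4) + 6*(-12) = 408 - 72 = 336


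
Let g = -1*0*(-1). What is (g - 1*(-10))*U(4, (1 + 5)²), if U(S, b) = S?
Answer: 40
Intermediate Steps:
g = 0 (g = 0*(-1) = 0)
(g - 1*(-10))*U(4, (1 + 5)²) = (0 - 1*(-10))*4 = (0 + 10)*4 = 10*4 = 40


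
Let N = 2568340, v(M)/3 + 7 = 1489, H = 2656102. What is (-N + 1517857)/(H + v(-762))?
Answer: -1050483/2660548 ≈ -0.39484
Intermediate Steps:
v(M) = 4446 (v(M) = -21 + 3*1489 = -21 + 4467 = 4446)
(-N + 1517857)/(H + v(-762)) = (-1*2568340 + 1517857)/(2656102 + 4446) = (-2568340 + 1517857)/2660548 = -1050483*1/2660548 = -1050483/2660548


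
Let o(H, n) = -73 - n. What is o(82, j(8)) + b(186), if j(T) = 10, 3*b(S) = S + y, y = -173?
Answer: -236/3 ≈ -78.667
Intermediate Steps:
b(S) = -173/3 + S/3 (b(S) = (S - 173)/3 = (-173 + S)/3 = -173/3 + S/3)
o(82, j(8)) + b(186) = (-73 - 1*10) + (-173/3 + (1/3)*186) = (-73 - 10) + (-173/3 + 62) = -83 + 13/3 = -236/3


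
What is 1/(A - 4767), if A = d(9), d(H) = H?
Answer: -1/4758 ≈ -0.00021017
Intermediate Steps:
A = 9
1/(A - 4767) = 1/(9 - 4767) = 1/(-4758) = -1/4758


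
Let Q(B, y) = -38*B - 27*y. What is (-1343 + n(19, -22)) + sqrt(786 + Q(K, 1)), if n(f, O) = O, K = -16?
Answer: -1365 + sqrt(1367) ≈ -1328.0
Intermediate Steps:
(-1343 + n(19, -22)) + sqrt(786 + Q(K, 1)) = (-1343 - 22) + sqrt(786 + (-38*(-16) - 27*1)) = -1365 + sqrt(786 + (608 - 27)) = -1365 + sqrt(786 + 581) = -1365 + sqrt(1367)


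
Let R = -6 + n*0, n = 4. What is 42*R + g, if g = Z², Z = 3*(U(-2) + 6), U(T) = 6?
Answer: 1044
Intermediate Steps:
R = -6 (R = -6 + 4*0 = -6 + 0 = -6)
Z = 36 (Z = 3*(6 + 6) = 3*12 = 36)
g = 1296 (g = 36² = 1296)
42*R + g = 42*(-6) + 1296 = -252 + 1296 = 1044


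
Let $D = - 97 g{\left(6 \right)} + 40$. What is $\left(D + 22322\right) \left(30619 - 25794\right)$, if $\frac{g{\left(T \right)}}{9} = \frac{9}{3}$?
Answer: $95259975$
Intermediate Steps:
$g{\left(T \right)} = 27$ ($g{\left(T \right)} = 9 \cdot \frac{9}{3} = 9 \cdot 9 \cdot \frac{1}{3} = 9 \cdot 3 = 27$)
$D = -2579$ ($D = \left(-97\right) 27 + 40 = -2619 + 40 = -2579$)
$\left(D + 22322\right) \left(30619 - 25794\right) = \left(-2579 + 22322\right) \left(30619 - 25794\right) = 19743 \cdot 4825 = 95259975$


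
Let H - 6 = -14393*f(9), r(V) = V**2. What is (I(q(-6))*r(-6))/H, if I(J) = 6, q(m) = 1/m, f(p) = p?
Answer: -72/43177 ≈ -0.0016676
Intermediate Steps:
H = -129531 (H = 6 - 14393*9 = 6 - 129537 = -129531)
(I(q(-6))*r(-6))/H = (6*(-6)**2)/(-129531) = (6*36)*(-1/129531) = 216*(-1/129531) = -72/43177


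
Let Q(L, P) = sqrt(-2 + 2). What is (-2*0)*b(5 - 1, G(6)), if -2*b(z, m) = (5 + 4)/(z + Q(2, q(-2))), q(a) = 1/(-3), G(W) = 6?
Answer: 0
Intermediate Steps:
q(a) = -1/3
Q(L, P) = 0 (Q(L, P) = sqrt(0) = 0)
b(z, m) = -9/(2*z) (b(z, m) = -(5 + 4)/(2*(z + 0)) = -9/(2*z))
(-2*0)*b(5 - 1, G(6)) = (-2*0)*(-9/(2*(5 - 1))) = 0*(-9/2/4) = 0*(-9/2*1/4) = 0*(-9/8) = 0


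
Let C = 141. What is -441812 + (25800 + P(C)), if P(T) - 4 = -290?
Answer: -416298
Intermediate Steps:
P(T) = -286 (P(T) = 4 - 290 = -286)
-441812 + (25800 + P(C)) = -441812 + (25800 - 286) = -441812 + 25514 = -416298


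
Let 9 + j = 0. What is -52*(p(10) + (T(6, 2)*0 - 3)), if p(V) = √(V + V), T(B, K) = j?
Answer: 156 - 104*√5 ≈ -76.551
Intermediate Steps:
j = -9 (j = -9 + 0 = -9)
T(B, K) = -9
p(V) = √2*√V (p(V) = √(2*V) = √2*√V)
-52*(p(10) + (T(6, 2)*0 - 3)) = -52*(√2*√10 + (-9*0 - 3)) = -52*(2*√5 + (0 - 3)) = -52*(2*√5 - 3) = -52*(-3 + 2*√5) = 156 - 104*√5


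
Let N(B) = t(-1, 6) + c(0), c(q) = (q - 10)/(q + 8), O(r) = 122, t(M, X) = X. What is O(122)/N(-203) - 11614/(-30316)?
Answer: 7507437/288002 ≈ 26.067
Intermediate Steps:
c(q) = (-10 + q)/(8 + q)
N(B) = 19/4 (N(B) = 6 + (-10 + 0)/(8 + 0) = 6 - 10/8 = 6 + (1/8)*(-10) = 6 - 5/4 = 19/4)
O(122)/N(-203) - 11614/(-30316) = 122/(19/4) - 11614/(-30316) = 122*(4/19) - 11614*(-1/30316) = 488/19 + 5807/15158 = 7507437/288002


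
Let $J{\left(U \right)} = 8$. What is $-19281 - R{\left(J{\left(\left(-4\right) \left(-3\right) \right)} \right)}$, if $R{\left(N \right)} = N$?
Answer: $-19289$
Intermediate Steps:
$-19281 - R{\left(J{\left(\left(-4\right) \left(-3\right) \right)} \right)} = -19281 - 8 = -19289$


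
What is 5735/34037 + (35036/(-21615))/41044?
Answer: 1271676208442/7549117796055 ≈ 0.16845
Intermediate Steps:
5735/34037 + (35036/(-21615))/41044 = 5735*(1/34037) + (35036*(-1/21615))*(1/41044) = 5735/34037 - 35036/21615*1/41044 = 5735/34037 - 8759/221791515 = 1271676208442/7549117796055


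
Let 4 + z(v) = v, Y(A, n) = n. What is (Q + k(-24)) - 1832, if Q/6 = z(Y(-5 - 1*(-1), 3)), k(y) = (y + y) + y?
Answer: -1910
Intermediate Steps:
z(v) = -4 + v
k(y) = 3*y (k(y) = 2*y + y = 3*y)
Q = -6 (Q = 6*(-4 + 3) = 6*(-1) = -6)
(Q + k(-24)) - 1832 = (-6 + 3*(-24)) - 1832 = (-6 - 72) - 1832 = -78 - 1832 = -1910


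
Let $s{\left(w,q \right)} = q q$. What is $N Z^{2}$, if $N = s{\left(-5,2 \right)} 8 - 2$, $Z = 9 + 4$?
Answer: $5070$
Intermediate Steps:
$s{\left(w,q \right)} = q^{2}$
$Z = 13$
$N = 30$ ($N = 2^{2} \cdot 8 - 2 = 4 \cdot 8 - 2 = 32 - 2 = 30$)
$N Z^{2} = 30 \cdot 13^{2} = 30 \cdot 169 = 5070$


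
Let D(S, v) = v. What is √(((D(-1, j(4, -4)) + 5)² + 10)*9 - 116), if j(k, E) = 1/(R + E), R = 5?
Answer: √298 ≈ 17.263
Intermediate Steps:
j(k, E) = 1/(5 + E)
√(((D(-1, j(4, -4)) + 5)² + 10)*9 - 116) = √(((1/(5 - 4) + 5)² + 10)*9 - 116) = √(((1/1 + 5)² + 10)*9 - 116) = √(((1 + 5)² + 10)*9 - 116) = √((6² + 10)*9 - 116) = √((36 + 10)*9 - 116) = √(46*9 - 116) = √(414 - 116) = √298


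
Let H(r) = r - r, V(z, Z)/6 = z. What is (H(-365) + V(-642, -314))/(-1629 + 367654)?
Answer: -3852/366025 ≈ -0.010524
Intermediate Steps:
V(z, Z) = 6*z
H(r) = 0
(H(-365) + V(-642, -314))/(-1629 + 367654) = (0 + 6*(-642))/(-1629 + 367654) = (0 - 3852)/366025 = -3852*1/366025 = -3852/366025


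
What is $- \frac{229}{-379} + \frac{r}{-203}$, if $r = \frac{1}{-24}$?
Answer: $\frac{1116067}{1846488} \approx 0.60443$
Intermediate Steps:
$r = - \frac{1}{24} \approx -0.041667$
$- \frac{229}{-379} + \frac{r}{-203} = - \frac{229}{-379} - \frac{1}{24 \left(-203\right)} = \left(-229\right) \left(- \frac{1}{379}\right) - - \frac{1}{4872} = \frac{229}{379} + \frac{1}{4872} = \frac{1116067}{1846488}$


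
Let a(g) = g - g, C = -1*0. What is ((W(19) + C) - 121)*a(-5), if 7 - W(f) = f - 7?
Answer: 0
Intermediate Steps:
W(f) = 14 - f (W(f) = 7 - (f - 7) = 7 - (-7 + f) = 7 + (7 - f) = 14 - f)
C = 0
a(g) = 0
((W(19) + C) - 121)*a(-5) = (((14 - 1*19) + 0) - 121)*0 = (((14 - 19) + 0) - 121)*0 = ((-5 + 0) - 121)*0 = (-5 - 121)*0 = -126*0 = 0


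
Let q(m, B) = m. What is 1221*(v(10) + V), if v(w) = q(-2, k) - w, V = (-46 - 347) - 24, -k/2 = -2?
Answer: -523809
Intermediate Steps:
k = 4 (k = -2*(-2) = 4)
V = -417 (V = -393 - 24 = -417)
v(w) = -2 - w
1221*(v(10) + V) = 1221*((-2 - 1*10) - 417) = 1221*((-2 - 10) - 417) = 1221*(-12 - 417) = 1221*(-429) = -523809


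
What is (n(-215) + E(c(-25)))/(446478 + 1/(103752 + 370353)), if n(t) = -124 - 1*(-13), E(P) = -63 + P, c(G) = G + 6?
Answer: -91502265/211677452191 ≈ -0.00043227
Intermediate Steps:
c(G) = 6 + G
n(t) = -111 (n(t) = -124 + 13 = -111)
(n(-215) + E(c(-25)))/(446478 + 1/(103752 + 370353)) = (-111 + (-63 + (6 - 25)))/(446478 + 1/(103752 + 370353)) = (-111 + (-63 - 19))/(446478 + 1/474105) = (-111 - 82)/(446478 + 1/474105) = -193/211677452191/474105 = -193*474105/211677452191 = -91502265/211677452191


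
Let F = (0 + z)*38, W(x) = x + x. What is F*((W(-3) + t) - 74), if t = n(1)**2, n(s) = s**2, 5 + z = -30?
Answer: 105070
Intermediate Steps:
z = -35 (z = -5 - 30 = -35)
W(x) = 2*x
t = 1 (t = (1**2)**2 = 1**2 = 1)
F = -1330 (F = (0 - 35)*38 = -35*38 = -1330)
F*((W(-3) + t) - 74) = -1330*((2*(-3) + 1) - 74) = -1330*((-6 + 1) - 74) = -1330*(-5 - 74) = -1330*(-79) = 105070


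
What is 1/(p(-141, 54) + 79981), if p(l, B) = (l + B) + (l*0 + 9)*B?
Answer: 1/80380 ≈ 1.2441e-5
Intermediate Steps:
p(l, B) = l + 10*B (p(l, B) = (B + l) + (0 + 9)*B = (B + l) + 9*B = l + 10*B)
1/(p(-141, 54) + 79981) = 1/((-141 + 10*54) + 79981) = 1/((-141 + 540) + 79981) = 1/(399 + 79981) = 1/80380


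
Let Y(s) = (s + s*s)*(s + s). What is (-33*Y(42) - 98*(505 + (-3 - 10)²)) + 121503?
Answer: -4950781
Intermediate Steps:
Y(s) = 2*s*(s + s²) (Y(s) = (s + s²)*(2*s) = 2*s*(s + s²))
(-33*Y(42) - 98*(505 + (-3 - 10)²)) + 121503 = (-66*42²*(1 + 42) - 98*(505 + (-3 - 10)²)) + 121503 = (-66*1764*43 - 98*(505 + (-13)²)) + 121503 = (-33*151704 - 98*(505 + 169)) + 121503 = (-5006232 - 98*674) + 121503 = (-5006232 - 66052) + 121503 = -5072284 + 121503 = -4950781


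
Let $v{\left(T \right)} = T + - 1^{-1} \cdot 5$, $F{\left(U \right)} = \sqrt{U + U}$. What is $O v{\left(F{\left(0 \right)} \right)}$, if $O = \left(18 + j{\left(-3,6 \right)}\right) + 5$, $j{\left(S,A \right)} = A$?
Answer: $-145$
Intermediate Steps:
$F{\left(U \right)} = \sqrt{2} \sqrt{U}$ ($F{\left(U \right)} = \sqrt{2 U} = \sqrt{2} \sqrt{U}$)
$O = 29$ ($O = \left(18 + 6\right) + 5 = 24 + 5 = 29$)
$v{\left(T \right)} = -5 + T$ ($v{\left(T \right)} = T + \left(-1\right) 1 \cdot 5 = T - 5 = -5 + T$)
$O v{\left(F{\left(0 \right)} \right)} = 29 \left(-5 + \sqrt{2} \sqrt{0}\right) = 29 \left(-5 + \sqrt{2} \cdot 0\right) = 29 \left(-5 + 0\right) = 29 \left(-5\right) = -145$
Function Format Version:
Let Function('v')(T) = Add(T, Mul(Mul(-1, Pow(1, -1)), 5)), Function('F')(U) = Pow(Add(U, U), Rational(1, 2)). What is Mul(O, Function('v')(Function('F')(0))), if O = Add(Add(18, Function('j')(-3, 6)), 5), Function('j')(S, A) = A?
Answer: -145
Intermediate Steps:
Function('F')(U) = Mul(Pow(2, Rational(1, 2)), Pow(U, Rational(1, 2))) (Function('F')(U) = Pow(Mul(2, U), Rational(1, 2)) = Mul(Pow(2, Rational(1, 2)), Pow(U, Rational(1, 2))))
O = 29 (O = Add(Add(18, 6), 5) = Add(24, 5) = 29)
Function('v')(T) = Add(-5, T) (Function('v')(T) = Add(T, Mul(Mul(-1, 1), 5)) = Add(T, Mul(-1, 5)) = Add(T, -5) = Add(-5, T))
Mul(O, Function('v')(Function('F')(0))) = Mul(29, Add(-5, Mul(Pow(2, Rational(1, 2)), Pow(0, Rational(1, 2))))) = Mul(29, Add(-5, Mul(Pow(2, Rational(1, 2)), 0))) = Mul(29, Add(-5, 0)) = Mul(29, -5) = -145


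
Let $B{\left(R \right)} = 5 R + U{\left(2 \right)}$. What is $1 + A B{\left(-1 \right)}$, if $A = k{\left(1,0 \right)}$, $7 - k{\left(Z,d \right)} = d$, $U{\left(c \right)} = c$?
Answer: $-20$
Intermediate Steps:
$k{\left(Z,d \right)} = 7 - d$
$A = 7$ ($A = 7 - 0 = 7 + 0 = 7$)
$B{\left(R \right)} = 2 + 5 R$ ($B{\left(R \right)} = 5 R + 2 = 2 + 5 R$)
$1 + A B{\left(-1 \right)} = 1 + 7 \left(2 + 5 \left(-1\right)\right) = 1 + 7 \left(2 - 5\right) = 1 + 7 \left(-3\right) = 1 - 21 = -20$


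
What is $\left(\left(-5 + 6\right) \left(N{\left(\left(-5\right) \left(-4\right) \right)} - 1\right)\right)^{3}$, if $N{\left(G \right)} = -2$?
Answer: $-27$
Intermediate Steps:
$\left(\left(-5 + 6\right) \left(N{\left(\left(-5\right) \left(-4\right) \right)} - 1\right)\right)^{3} = \left(\left(-5 + 6\right) \left(-2 - 1\right)\right)^{3} = \left(1 \left(-3\right)\right)^{3} = \left(-3\right)^{3} = -27$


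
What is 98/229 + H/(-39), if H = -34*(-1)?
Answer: -3964/8931 ≈ -0.44385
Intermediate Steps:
H = 34
98/229 + H/(-39) = 98/229 + 34/(-39) = 98*(1/229) + 34*(-1/39) = 98/229 - 34/39 = -3964/8931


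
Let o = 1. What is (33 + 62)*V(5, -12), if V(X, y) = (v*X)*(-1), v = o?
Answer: -475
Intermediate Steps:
v = 1
V(X, y) = -X (V(X, y) = (1*X)*(-1) = X*(-1) = -X)
(33 + 62)*V(5, -12) = (33 + 62)*(-1*5) = 95*(-5) = -475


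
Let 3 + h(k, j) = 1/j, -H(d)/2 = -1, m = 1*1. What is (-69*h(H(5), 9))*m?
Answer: 598/3 ≈ 199.33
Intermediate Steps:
m = 1
H(d) = 2 (H(d) = -2*(-1) = 2)
h(k, j) = -3 + 1/j
(-69*h(H(5), 9))*m = -69*(-3 + 1/9)*1 = -69*(-26/9)*1 = (598/3)*1 = 598/3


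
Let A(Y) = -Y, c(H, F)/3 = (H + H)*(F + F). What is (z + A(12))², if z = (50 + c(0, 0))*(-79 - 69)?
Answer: 54937744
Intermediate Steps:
c(H, F) = 12*F*H (c(H, F) = 3*((H + H)*(F + F)) = 3*((2*H)*(2*F)) = 3*(4*F*H) = 12*F*H)
z = -7400 (z = (50 + 12*0*0)*(-79 - 69) = (50 + 0)*(-148) = 50*(-148) = -7400)
(z + A(12))² = (-7400 - 1*12)² = (-7400 - 12)² = (-7412)² = 54937744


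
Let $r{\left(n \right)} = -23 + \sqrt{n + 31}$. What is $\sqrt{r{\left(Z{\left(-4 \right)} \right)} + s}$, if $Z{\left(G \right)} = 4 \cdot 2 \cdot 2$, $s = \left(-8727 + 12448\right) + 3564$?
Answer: $\sqrt{7262 + \sqrt{47}} \approx 85.258$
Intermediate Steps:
$s = 7285$ ($s = 3721 + 3564 = 7285$)
$Z{\left(G \right)} = 16$ ($Z{\left(G \right)} = 8 \cdot 2 = 16$)
$r{\left(n \right)} = -23 + \sqrt{31 + n}$
$\sqrt{r{\left(Z{\left(-4 \right)} \right)} + s} = \sqrt{\left(-23 + \sqrt{31 + 16}\right) + 7285} = \sqrt{\left(-23 + \sqrt{47}\right) + 7285} = \sqrt{7262 + \sqrt{47}}$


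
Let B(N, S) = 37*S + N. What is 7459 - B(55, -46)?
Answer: 9106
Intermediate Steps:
B(N, S) = N + 37*S
7459 - B(55, -46) = 7459 - (55 + 37*(-46)) = 7459 - (55 - 1702) = 7459 - 1*(-1647) = 7459 + 1647 = 9106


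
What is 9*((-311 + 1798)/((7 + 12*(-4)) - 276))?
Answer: -13383/317 ≈ -42.218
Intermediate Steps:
9*((-311 + 1798)/((7 + 12*(-4)) - 276)) = 9*(1487/((7 - 48) - 276)) = 9*(1487/(-41 - 276)) = 9*(1487/(-317)) = 9*(1487*(-1/317)) = 9*(-1487/317) = -13383/317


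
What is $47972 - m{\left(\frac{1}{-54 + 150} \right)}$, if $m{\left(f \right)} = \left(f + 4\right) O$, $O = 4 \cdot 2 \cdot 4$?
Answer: $\frac{143531}{3} \approx 47844.0$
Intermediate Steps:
$O = 32$ ($O = 8 \cdot 4 = 32$)
$m{\left(f \right)} = 128 + 32 f$ ($m{\left(f \right)} = \left(f + 4\right) 32 = \left(4 + f\right) 32 = 128 + 32 f$)
$47972 - m{\left(\frac{1}{-54 + 150} \right)} = 47972 - \left(128 + \frac{32}{-54 + 150}\right) = 47972 - \left(128 + \frac{32}{96}\right) = 47972 - \left(128 + 32 \cdot \frac{1}{96}\right) = 47972 - \left(128 + \frac{1}{3}\right) = 47972 - \frac{385}{3} = \frac{143531}{3}$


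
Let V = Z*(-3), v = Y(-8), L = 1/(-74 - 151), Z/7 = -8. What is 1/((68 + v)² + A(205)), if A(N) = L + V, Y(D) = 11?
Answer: 225/1442024 ≈ 0.00015603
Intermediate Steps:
Z = -56 (Z = 7*(-8) = -56)
L = -1/225 (L = 1/(-225) = -1/225 ≈ -0.0044444)
v = 11
V = 168 (V = -56*(-3) = 168)
A(N) = 37799/225 (A(N) = -1/225 + 168 = 37799/225)
1/((68 + v)² + A(205)) = 1/((68 + 11)² + 37799/225) = 1/(79² + 37799/225) = 1/(6241 + 37799/225) = 1/(1442024/225) = 225/1442024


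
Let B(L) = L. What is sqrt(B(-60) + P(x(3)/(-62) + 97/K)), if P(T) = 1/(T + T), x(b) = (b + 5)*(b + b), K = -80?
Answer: 2*I*sqrt(365657305)/4927 ≈ 7.7622*I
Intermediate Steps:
x(b) = 2*b*(5 + b) (x(b) = (5 + b)*(2*b) = 2*b*(5 + b))
P(T) = 1/(2*T)
sqrt(B(-60) + P(x(3)/(-62) + 97/K)) = sqrt(-60 + 1/(2*((2*3*(5 + 3))/(-62) + 97/(-80)))) = sqrt(-60 + 1/(2*((2*3*8)*(-1/62) + 97*(-1/80)))) = sqrt(-60 + 1/(2*(48*(-1/62) - 97/80))) = sqrt(-60 + 1/(2*(-24/31 - 97/80))) = sqrt(-60 + 1/(2*(-4927/2480))) = sqrt(-60 + (1/2)*(-2480/4927)) = sqrt(-60 - 1240/4927) = sqrt(-296860/4927) = 2*I*sqrt(365657305)/4927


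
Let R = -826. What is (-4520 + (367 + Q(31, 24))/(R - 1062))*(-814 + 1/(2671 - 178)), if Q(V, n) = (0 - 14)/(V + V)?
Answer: 268433835953465/72955152 ≈ 3.6794e+6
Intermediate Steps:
Q(V, n) = -7/V (Q(V, n) = -14*1/(2*V) = -7/V)
(-4520 + (367 + Q(31, 24))/(R - 1062))*(-814 + 1/(2671 - 178)) = (-4520 + (367 - 7/31)/(-826 - 1062))*(-814 + 1/(2671 - 178)) = (-4520 + (367 - 7*1/31)/(-1888))*(-814 + 1/2493) = (-4520 + (367 - 7/31)*(-1/1888))*(-814 + 1/2493) = (-4520 + (11370/31)*(-1/1888))*(-2029301/2493) = (-4520 - 5685/29264)*(-2029301/2493) = -132278965/29264*(-2029301/2493) = 268433835953465/72955152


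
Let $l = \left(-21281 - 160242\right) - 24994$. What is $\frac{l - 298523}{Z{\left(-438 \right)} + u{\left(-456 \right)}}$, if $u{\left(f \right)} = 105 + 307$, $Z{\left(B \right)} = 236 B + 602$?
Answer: $\frac{252520}{51177} \approx 4.9342$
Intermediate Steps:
$Z{\left(B \right)} = 602 + 236 B$
$u{\left(f \right)} = 412$
$l = -206517$ ($l = -181523 - 24994 = -206517$)
$\frac{l - 298523}{Z{\left(-438 \right)} + u{\left(-456 \right)}} = \frac{-206517 - 298523}{\left(602 + 236 \left(-438\right)\right) + 412} = - \frac{505040}{\left(602 - 103368\right) + 412} = - \frac{505040}{-102766 + 412} = - \frac{505040}{-102354} = \left(-505040\right) \left(- \frac{1}{102354}\right) = \frac{252520}{51177}$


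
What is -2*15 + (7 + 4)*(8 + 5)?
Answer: 113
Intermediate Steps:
-2*15 + (7 + 4)*(8 + 5) = -30 + 11*13 = -30 + 143 = 113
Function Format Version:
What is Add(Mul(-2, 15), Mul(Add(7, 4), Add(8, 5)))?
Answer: 113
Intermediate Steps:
Add(Mul(-2, 15), Mul(Add(7, 4), Add(8, 5))) = Add(-30, Mul(11, 13)) = Add(-30, 143) = 113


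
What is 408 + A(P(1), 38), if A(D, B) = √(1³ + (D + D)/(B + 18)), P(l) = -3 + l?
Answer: 408 + √182/14 ≈ 408.96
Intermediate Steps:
A(D, B) = √(1 + 2*D/(18 + B)) (A(D, B) = √(1 + (2*D)/(18 + B)) = √(1 + 2*D/(18 + B)))
408 + A(P(1), 38) = 408 + √((18 + 38 + 2*(-3 + 1))/(18 + 38)) = 408 + √((18 + 38 + 2*(-2))/56) = 408 + √((18 + 38 - 4)/56) = 408 + √((1/56)*52) = 408 + √(13/14) = 408 + √182/14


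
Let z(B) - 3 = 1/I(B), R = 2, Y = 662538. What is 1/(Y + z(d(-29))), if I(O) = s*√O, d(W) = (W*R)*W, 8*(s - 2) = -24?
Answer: 1114393962/738331689977441 + 29*√2/738331689977441 ≈ 1.5093e-6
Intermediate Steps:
s = -1 (s = 2 + (⅛)*(-24) = 2 - 3 = -1)
d(W) = 2*W² (d(W) = (W*2)*W = (2*W)*W = 2*W²)
I(O) = -√O
z(B) = 3 - 1/√B (z(B) = 3 + 1/(-√B) = 3 - 1/√B)
1/(Y + z(d(-29))) = 1/(662538 + (3 - 1/√(2*(-29)²))) = 1/(662538 + (3 - 1/√(2*841))) = 1/(662538 + (3 - 1/√1682)) = 1/(662538 + (3 - √2/58)) = 1/(662541 - √2/58)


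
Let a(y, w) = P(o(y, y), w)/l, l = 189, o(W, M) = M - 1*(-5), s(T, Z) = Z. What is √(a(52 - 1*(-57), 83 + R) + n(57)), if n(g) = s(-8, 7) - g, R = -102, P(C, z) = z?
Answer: I*√198849/63 ≈ 7.0782*I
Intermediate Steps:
o(W, M) = 5 + M (o(W, M) = M + 5 = 5 + M)
n(g) = 7 - g
a(y, w) = w/189
√(a(52 - 1*(-57), 83 + R) + n(57)) = √((83 - 102)/189 + (7 - 1*57)) = √((1/189)*(-19) + (7 - 57)) = √(-19/189 - 50) = √(-9469/189) = I*√198849/63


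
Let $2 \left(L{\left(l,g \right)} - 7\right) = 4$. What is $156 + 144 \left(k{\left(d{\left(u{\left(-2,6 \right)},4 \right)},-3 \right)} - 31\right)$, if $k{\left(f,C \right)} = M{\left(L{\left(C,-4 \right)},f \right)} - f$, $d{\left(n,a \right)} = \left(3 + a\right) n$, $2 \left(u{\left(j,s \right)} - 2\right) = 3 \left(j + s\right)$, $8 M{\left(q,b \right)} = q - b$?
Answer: $-13218$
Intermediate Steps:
$L{\left(l,g \right)} = 9$ ($L{\left(l,g \right)} = 7 + \frac{1}{2} \cdot 4 = 7 + 2 = 9$)
$M{\left(q,b \right)} = - \frac{b}{8} + \frac{q}{8}$ ($M{\left(q,b \right)} = \frac{q - b}{8} = - \frac{b}{8} + \frac{q}{8}$)
$u{\left(j,s \right)} = 2 + \frac{3 j}{2} + \frac{3 s}{2}$ ($u{\left(j,s \right)} = 2 + \frac{3 \left(j + s\right)}{2} = 2 + \frac{3 j + 3 s}{2} = 2 + \left(\frac{3 j}{2} + \frac{3 s}{2}\right) = 2 + \frac{3 j}{2} + \frac{3 s}{2}$)
$d{\left(n,a \right)} = n \left(3 + a\right)$
$k{\left(f,C \right)} = \frac{9}{8} - \frac{9 f}{8}$ ($k{\left(f,C \right)} = \left(- \frac{f}{8} + \frac{1}{8} \cdot 9\right) - f = \left(- \frac{f}{8} + \frac{9}{8}\right) - f = \left(\frac{9}{8} - \frac{f}{8}\right) - f = \frac{9}{8} - \frac{9 f}{8}$)
$156 + 144 \left(k{\left(d{\left(u{\left(-2,6 \right)},4 \right)},-3 \right)} - 31\right) = 156 + 144 \left(\left(\frac{9}{8} - \frac{9 \left(2 + \frac{3}{2} \left(-2\right) + \frac{3}{2} \cdot 6\right) \left(3 + 4\right)}{8}\right) - 31\right) = 156 + 144 \left(\left(\frac{9}{8} - \frac{9 \left(2 - 3 + 9\right) 7}{8}\right) - 31\right) = 156 + 144 \left(\left(\frac{9}{8} - \frac{9 \cdot 8 \cdot 7}{8}\right) - 31\right) = 156 + 144 \left(\left(\frac{9}{8} - 63\right) - 31\right) = 156 + 144 \left(- \frac{495}{8} - 31\right) = 156 + 144 \left(- \frac{743}{8}\right) = 156 - 13374 = -13218$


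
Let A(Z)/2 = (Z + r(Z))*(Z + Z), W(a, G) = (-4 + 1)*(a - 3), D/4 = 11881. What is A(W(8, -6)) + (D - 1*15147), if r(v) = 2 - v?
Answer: 32257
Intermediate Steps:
D = 47524 (D = 4*11881 = 47524)
W(a, G) = 9 - 3*a (W(a, G) = -3*(-3 + a) = 9 - 3*a)
A(Z) = 8*Z (A(Z) = 2*((Z + (2 - Z))*(Z + Z)) = 2*(2*(2*Z)) = 2*(4*Z) = 8*Z)
A(W(8, -6)) + (D - 1*15147) = 8*(9 - 3*8) + (47524 - 1*15147) = 8*(9 - 24) + (47524 - 15147) = 8*(-15) + 32377 = -120 + 32377 = 32257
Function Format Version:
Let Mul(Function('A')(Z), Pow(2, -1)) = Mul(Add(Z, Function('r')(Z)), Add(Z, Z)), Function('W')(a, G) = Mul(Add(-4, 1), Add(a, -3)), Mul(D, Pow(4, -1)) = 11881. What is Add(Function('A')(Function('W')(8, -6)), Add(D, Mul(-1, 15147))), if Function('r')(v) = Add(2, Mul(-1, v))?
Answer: 32257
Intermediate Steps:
D = 47524 (D = Mul(4, 11881) = 47524)
Function('W')(a, G) = Add(9, Mul(-3, a)) (Function('W')(a, G) = Mul(-3, Add(-3, a)) = Add(9, Mul(-3, a)))
Function('A')(Z) = Mul(8, Z) (Function('A')(Z) = Mul(2, Mul(Add(Z, Add(2, Mul(-1, Z))), Add(Z, Z))) = Mul(2, Mul(2, Mul(2, Z))) = Mul(2, Mul(4, Z)) = Mul(8, Z))
Add(Function('A')(Function('W')(8, -6)), Add(D, Mul(-1, 15147))) = Add(Mul(8, Add(9, Mul(-3, 8))), Add(47524, Mul(-1, 15147))) = Add(Mul(8, Add(9, -24)), Add(47524, -15147)) = Add(Mul(8, -15), 32377) = Add(-120, 32377) = 32257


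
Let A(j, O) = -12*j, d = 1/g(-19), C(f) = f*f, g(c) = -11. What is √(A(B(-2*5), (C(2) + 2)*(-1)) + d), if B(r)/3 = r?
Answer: √43549/11 ≈ 18.971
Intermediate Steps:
C(f) = f²
d = -1/11 (d = 1/(-11) = -1/11 ≈ -0.090909)
B(r) = 3*r
√(A(B(-2*5), (C(2) + 2)*(-1)) + d) = √(-36*(-2*5) - 1/11) = √(-36*(-10) - 1/11) = √(-12*(-30) - 1/11) = √(360 - 1/11) = √(3959/11) = √43549/11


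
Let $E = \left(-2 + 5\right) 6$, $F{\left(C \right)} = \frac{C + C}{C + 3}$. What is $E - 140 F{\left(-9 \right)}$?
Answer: $-402$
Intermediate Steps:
$F{\left(C \right)} = \frac{2 C}{3 + C}$
$E = 18$ ($E = 3 \cdot 6 = 18$)
$E - 140 F{\left(-9 \right)} = 18 - 140 \cdot 2 \left(-9\right) \frac{1}{3 - 9} = 18 - 140 \cdot 2 \left(-9\right) \frac{1}{-6} = 18 - 140 \cdot 2 \left(-9\right) \left(- \frac{1}{6}\right) = 18 - 420 = -402$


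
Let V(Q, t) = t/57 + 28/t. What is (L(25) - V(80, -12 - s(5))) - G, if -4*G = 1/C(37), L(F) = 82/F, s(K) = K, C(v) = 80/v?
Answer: 8280577/1550400 ≈ 5.3409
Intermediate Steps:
V(Q, t) = 28/t + t/57 (V(Q, t) = t*(1/57) + 28/t = t/57 + 28/t = 28/t + t/57)
G = -37/320 (G = -1/(4*(80/37)) = -1/(4*(80*(1/37))) = -1/(4*80/37) = -¼*37/80 = -37/320 ≈ -0.11563)
(L(25) - V(80, -12 - s(5))) - G = (82/25 - (28/(-12 - 1*5) + (-12 - 1*5)/57)) - 1*(-37/320) = (82*(1/25) - (28/(-12 - 5) + (-12 - 5)/57)) + 37/320 = (82/25 - (28/(-17) + (1/57)*(-17))) + 37/320 = (82/25 - (28*(-1/17) - 17/57)) + 37/320 = (82/25 - (-28/17 - 17/57)) + 37/320 = (82/25 - 1*(-1885/969)) + 37/320 = (82/25 + 1885/969) + 37/320 = 126583/24225 + 37/320 = 8280577/1550400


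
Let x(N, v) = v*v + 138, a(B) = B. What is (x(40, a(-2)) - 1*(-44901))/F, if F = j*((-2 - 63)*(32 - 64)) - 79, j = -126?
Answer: -45043/262159 ≈ -0.17182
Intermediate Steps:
x(N, v) = 138 + v² (x(N, v) = v² + 138 = 138 + v²)
F = -262159 (F = -126*(-2 - 63)*(32 - 64) - 79 = -(-8190)*(-32) - 79 = -126*2080 - 79 = -262080 - 79 = -262159)
(x(40, a(-2)) - 1*(-44901))/F = ((138 + (-2)²) - 1*(-44901))/(-262159) = ((138 + 4) + 44901)*(-1/262159) = (142 + 44901)*(-1/262159) = 45043*(-1/262159) = -45043/262159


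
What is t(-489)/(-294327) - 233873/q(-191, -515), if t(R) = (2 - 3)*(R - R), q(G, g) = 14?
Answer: -233873/14 ≈ -16705.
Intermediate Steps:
t(R) = 0 (t(R) = -1*0 = 0)
t(-489)/(-294327) - 233873/q(-191, -515) = 0/(-294327) - 233873/14 = 0*(-1/294327) - 233873*1/14 = 0 - 233873/14 = -233873/14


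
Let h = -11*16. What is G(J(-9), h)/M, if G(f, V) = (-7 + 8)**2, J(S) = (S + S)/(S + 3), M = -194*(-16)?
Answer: 1/3104 ≈ 0.00032216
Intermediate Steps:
M = 3104
J(S) = 2*S/(3 + S) (J(S) = (2*S)/(3 + S) = 2*S/(3 + S))
h = -176
G(f, V) = 1 (G(f, V) = 1**2 = 1)
G(J(-9), h)/M = 1/3104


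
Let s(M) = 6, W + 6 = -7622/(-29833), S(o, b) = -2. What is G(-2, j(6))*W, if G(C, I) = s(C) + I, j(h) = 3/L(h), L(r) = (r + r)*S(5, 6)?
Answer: -1006834/29833 ≈ -33.749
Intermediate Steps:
W = -171376/29833 (W = -6 - 7622/(-29833) = -6 - 7622*(-1/29833) = -6 + 7622/29833 = -171376/29833 ≈ -5.7445)
L(r) = -4*r (L(r) = (r + r)*(-2) = (2*r)*(-2) = -4*r)
j(h) = -3/(4*h) (j(h) = 3/((-4*h)) = 3*(-1/(4*h)) = -3/(4*h))
G(C, I) = 6 + I
G(-2, j(6))*W = (6 - ¾/6)*(-171376/29833) = (6 - ¾*⅙)*(-171376/29833) = (6 - ⅛)*(-171376/29833) = (47/8)*(-171376/29833) = -1006834/29833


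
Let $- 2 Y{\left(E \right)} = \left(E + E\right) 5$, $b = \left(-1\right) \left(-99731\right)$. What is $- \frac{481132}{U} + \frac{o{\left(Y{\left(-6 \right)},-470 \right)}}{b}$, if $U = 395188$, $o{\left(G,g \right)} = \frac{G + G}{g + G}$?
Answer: $- \frac{263911061597}{216768719354} \approx -1.2175$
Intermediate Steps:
$b = 99731$
$Y{\left(E \right)} = - 5 E$ ($Y{\left(E \right)} = - \frac{\left(E + E\right) 5}{2} = - \frac{2 E 5}{2} = - \frac{10 E}{2} = - 5 E$)
$o{\left(G,g \right)} = \frac{2 G}{G + g}$
$- \frac{481132}{U} + \frac{o{\left(Y{\left(-6 \right)},-470 \right)}}{b} = - \frac{481132}{395188} + \frac{2 \left(\left(-5\right) \left(-6\right)\right) \frac{1}{\left(-5\right) \left(-6\right) - 470}}{99731} = \left(-481132\right) \frac{1}{395188} + 2 \cdot 30 \frac{1}{30 - 470} \cdot \frac{1}{99731} = - \frac{120283}{98797} + 2 \cdot 30 \frac{1}{-440} \cdot \frac{1}{99731} = - \frac{120283}{98797} + 2 \cdot 30 \left(- \frac{1}{440}\right) \frac{1}{99731} = - \frac{120283}{98797} - \frac{3}{2194082} = - \frac{263911061597}{216768719354}$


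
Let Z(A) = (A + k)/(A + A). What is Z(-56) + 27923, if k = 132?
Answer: 781825/28 ≈ 27922.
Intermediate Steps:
Z(A) = (132 + A)/(2*A) (Z(A) = (A + 132)/(A + A) = (132 + A)/((2*A)) = (132 + A)*(1/(2*A)) = (132 + A)/(2*A))
Z(-56) + 27923 = (½)*(132 - 56)/(-56) + 27923 = (½)*(-1/56)*76 + 27923 = -19/28 + 27923 = 781825/28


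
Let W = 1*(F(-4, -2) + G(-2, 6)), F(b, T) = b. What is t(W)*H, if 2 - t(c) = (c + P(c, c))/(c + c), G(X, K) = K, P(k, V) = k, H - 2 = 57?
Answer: 59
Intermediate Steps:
H = 59 (H = 2 + 57 = 59)
W = 2 (W = 1*(-4 + 6) = 1*2 = 2)
t(c) = 1 (t(c) = 2 - (c + c)/(c + c) = 2 - 2*c/(2*c) = 2 - 2*c*1/(2*c) = 2 - 1*1 = 2 - 1 = 1)
t(W)*H = 1*59 = 59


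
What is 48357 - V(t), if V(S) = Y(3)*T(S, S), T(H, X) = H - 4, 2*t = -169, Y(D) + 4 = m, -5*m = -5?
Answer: 96183/2 ≈ 48092.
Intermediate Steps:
m = 1 (m = -⅕*(-5) = 1)
Y(D) = -3 (Y(D) = -4 + 1 = -3)
t = -169/2 (t = (½)*(-169) = -169/2 ≈ -84.500)
T(H, X) = -4 + H
V(S) = 12 - 3*S (V(S) = -3*(-4 + S) = 12 - 3*S)
48357 - V(t) = 48357 - (12 - 3*(-169/2)) = 48357 - (12 + 507/2) = 48357 - 1*531/2 = 48357 - 531/2 = 96183/2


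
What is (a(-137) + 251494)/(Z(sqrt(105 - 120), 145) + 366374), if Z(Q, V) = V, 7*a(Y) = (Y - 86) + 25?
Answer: 1760260/2565633 ≈ 0.68609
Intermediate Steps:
a(Y) = -61/7 + Y/7 (a(Y) = ((Y - 86) + 25)/7 = ((-86 + Y) + 25)/7 = (-61 + Y)/7 = -61/7 + Y/7)
(a(-137) + 251494)/(Z(sqrt(105 - 120), 145) + 366374) = ((-61/7 + (1/7)*(-137)) + 251494)/(145 + 366374) = ((-61/7 - 137/7) + 251494)/366519 = (-198/7 + 251494)*(1/366519) = (1760260/7)*(1/366519) = 1760260/2565633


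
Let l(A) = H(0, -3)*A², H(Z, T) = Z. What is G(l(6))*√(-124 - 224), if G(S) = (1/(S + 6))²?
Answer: I*√87/18 ≈ 0.51819*I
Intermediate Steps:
l(A) = 0 (l(A) = 0*A² = 0)
G(S) = (6 + S)⁻² (G(S) = (1/(6 + S))² = (6 + S)⁻²)
G(l(6))*√(-124 - 224) = √(-124 - 224)/(6 + 0)² = √(-348)/6² = (2*I*√87)/36 = I*√87/18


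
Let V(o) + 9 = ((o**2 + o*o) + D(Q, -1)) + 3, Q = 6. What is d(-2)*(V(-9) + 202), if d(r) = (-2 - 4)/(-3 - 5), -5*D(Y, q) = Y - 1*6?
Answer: 537/2 ≈ 268.50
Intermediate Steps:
D(Y, q) = 6/5 - Y/5 (D(Y, q) = -(Y - 1*6)/5 = -(Y - 6)/5 = -(-6 + Y)/5 = 6/5 - Y/5)
d(r) = 3/4 (d(r) = -6/(-8) = -6*(-1/8) = 3/4)
V(o) = -6 + 2*o**2 (V(o) = -9 + (((o**2 + o*o) + (6/5 - 1/5*6)) + 3) = -9 + (((o**2 + o**2) + (6/5 - 6/5)) + 3) = -9 + ((2*o**2 + 0) + 3) = -9 + (2*o**2 + 3) = -9 + (3 + 2*o**2) = -6 + 2*o**2)
d(-2)*(V(-9) + 202) = 3*((-6 + 2*(-9)**2) + 202)/4 = 3*((-6 + 2*81) + 202)/4 = 3*((-6 + 162) + 202)/4 = 3*(156 + 202)/4 = (3/4)*358 = 537/2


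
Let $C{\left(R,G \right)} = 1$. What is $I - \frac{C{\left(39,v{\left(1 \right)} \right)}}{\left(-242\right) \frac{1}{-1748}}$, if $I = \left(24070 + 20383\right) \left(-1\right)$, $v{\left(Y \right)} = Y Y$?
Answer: $- \frac{5379687}{121} \approx -44460.0$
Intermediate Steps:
$v{\left(Y \right)} = Y^{2}$
$I = -44453$ ($I = 44453 \left(-1\right) = -44453$)
$I - \frac{C{\left(39,v{\left(1 \right)} \right)}}{\left(-242\right) \frac{1}{-1748}} = -44453 - 1 \frac{1}{\left(-242\right) \frac{1}{-1748}} = -44453 - 1 \frac{1}{\left(-242\right) \left(- \frac{1}{1748}\right)} = -44453 - 1 \frac{1}{\frac{121}{874}} = -44453 - 1 \cdot \frac{874}{121} = -44453 - \frac{874}{121} = - \frac{5379687}{121}$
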